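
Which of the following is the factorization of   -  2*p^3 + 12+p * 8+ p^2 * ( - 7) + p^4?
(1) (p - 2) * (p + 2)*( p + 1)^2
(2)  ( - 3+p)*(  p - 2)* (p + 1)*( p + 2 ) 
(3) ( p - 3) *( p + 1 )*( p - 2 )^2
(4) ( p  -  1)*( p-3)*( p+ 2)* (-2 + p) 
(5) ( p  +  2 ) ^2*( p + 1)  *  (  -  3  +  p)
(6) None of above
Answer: 2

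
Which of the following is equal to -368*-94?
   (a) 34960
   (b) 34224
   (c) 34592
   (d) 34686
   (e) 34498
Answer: c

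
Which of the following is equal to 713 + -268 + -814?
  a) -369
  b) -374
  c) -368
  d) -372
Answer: a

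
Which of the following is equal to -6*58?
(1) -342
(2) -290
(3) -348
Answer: 3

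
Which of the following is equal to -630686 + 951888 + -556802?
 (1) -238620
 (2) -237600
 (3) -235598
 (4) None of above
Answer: 4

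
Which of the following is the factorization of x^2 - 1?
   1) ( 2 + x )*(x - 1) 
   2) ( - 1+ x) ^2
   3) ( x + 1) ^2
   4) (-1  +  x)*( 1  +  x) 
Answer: 4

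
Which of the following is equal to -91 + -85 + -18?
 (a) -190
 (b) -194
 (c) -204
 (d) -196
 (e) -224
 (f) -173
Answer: b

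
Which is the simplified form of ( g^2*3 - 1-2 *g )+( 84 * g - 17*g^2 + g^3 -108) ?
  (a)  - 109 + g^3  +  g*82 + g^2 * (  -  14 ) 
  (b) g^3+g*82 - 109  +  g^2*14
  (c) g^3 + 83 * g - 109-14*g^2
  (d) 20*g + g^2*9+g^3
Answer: a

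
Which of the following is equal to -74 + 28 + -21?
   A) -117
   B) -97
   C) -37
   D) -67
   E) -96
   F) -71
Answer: D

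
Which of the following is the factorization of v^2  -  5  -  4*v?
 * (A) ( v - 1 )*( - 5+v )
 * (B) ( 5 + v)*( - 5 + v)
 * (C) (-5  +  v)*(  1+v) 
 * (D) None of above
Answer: C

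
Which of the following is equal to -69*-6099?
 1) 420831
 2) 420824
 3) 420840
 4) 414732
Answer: 1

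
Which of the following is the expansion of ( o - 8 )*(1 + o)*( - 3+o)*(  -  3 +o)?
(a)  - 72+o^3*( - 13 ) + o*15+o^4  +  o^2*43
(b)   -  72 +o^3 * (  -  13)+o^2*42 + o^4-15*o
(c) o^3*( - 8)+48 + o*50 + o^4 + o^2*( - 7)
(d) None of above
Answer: d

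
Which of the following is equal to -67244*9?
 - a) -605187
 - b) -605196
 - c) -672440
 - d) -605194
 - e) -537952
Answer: b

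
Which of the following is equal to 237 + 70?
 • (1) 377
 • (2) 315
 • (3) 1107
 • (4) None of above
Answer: 4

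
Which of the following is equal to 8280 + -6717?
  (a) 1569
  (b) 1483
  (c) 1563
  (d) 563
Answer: c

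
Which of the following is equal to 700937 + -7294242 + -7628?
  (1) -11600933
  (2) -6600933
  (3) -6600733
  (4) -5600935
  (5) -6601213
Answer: 2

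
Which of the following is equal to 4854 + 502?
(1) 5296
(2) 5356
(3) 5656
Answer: 2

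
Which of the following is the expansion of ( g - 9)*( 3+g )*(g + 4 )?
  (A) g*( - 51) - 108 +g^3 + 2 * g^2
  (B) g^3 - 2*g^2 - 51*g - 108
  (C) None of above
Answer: B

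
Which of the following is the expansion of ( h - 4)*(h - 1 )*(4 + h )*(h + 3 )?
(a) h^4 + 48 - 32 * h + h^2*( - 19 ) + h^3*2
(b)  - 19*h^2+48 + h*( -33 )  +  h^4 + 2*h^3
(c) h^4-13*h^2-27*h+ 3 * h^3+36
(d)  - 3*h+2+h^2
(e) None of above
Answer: a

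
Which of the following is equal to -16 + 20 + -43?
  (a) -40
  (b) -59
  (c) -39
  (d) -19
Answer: c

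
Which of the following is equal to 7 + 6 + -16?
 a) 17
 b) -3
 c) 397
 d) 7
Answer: b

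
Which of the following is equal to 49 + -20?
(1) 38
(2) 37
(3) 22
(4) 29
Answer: 4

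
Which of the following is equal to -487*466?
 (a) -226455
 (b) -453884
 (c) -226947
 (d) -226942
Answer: d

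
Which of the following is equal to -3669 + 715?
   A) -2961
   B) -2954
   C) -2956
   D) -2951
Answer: B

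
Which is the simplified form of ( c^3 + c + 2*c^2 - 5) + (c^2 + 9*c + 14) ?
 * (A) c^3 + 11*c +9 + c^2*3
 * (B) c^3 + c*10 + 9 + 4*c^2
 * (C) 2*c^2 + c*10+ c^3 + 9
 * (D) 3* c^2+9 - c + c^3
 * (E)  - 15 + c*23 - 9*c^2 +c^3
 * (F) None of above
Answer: F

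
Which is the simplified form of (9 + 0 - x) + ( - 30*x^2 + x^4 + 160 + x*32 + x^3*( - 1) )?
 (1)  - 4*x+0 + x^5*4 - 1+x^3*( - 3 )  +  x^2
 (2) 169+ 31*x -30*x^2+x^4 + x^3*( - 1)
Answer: 2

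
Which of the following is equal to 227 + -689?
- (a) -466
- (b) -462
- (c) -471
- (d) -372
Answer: b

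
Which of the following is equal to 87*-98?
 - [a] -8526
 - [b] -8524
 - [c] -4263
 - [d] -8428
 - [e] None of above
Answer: a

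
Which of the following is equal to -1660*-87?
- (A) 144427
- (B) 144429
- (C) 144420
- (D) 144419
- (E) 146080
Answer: C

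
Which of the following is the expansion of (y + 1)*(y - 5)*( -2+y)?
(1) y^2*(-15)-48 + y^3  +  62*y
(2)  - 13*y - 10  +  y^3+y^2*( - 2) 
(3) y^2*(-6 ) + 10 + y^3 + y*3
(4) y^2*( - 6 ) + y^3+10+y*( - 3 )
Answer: 3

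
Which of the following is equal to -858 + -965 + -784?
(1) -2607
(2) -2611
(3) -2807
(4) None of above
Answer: 1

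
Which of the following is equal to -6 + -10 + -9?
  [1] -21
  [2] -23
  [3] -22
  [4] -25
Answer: 4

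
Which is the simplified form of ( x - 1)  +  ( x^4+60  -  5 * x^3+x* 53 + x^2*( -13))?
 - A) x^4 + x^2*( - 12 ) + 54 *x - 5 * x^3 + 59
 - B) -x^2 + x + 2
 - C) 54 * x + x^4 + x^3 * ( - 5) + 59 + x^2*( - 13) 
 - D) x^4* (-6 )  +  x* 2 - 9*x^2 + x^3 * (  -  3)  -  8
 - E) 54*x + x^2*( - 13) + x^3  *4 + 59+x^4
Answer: C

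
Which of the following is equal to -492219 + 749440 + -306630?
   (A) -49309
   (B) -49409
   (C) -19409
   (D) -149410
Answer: B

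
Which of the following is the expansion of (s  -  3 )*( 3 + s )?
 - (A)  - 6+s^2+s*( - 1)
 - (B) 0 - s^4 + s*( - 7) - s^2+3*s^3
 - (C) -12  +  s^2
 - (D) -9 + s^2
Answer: D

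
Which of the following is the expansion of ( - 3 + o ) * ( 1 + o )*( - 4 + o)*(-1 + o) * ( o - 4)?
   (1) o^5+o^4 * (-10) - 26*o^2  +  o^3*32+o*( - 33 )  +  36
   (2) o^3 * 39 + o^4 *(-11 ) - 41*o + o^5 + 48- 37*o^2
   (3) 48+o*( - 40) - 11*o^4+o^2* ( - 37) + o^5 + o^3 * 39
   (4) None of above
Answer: 3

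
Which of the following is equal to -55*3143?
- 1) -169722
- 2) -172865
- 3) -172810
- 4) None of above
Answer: 2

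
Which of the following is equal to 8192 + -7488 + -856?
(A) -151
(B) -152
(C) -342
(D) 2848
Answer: B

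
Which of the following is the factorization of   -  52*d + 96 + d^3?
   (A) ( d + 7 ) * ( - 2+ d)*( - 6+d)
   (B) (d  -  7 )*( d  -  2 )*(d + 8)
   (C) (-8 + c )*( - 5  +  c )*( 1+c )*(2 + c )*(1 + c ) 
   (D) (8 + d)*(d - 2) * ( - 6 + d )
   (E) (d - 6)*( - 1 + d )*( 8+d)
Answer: D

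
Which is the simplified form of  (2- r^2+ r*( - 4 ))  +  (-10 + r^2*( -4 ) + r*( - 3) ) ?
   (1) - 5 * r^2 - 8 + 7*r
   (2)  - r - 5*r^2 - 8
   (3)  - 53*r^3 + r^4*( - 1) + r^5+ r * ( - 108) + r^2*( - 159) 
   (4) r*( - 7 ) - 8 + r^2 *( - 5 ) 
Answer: 4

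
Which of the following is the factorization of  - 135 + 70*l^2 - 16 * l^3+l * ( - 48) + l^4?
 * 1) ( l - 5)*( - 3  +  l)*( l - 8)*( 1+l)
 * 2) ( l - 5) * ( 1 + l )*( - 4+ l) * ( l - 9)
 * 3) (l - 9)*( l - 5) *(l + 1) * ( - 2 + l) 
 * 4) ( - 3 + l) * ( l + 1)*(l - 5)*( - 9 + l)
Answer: 4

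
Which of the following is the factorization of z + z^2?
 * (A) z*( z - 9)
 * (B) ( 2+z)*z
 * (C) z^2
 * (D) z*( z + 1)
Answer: D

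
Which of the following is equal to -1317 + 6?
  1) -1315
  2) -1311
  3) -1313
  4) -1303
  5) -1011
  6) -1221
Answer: 2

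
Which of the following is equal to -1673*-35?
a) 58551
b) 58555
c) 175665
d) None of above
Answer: b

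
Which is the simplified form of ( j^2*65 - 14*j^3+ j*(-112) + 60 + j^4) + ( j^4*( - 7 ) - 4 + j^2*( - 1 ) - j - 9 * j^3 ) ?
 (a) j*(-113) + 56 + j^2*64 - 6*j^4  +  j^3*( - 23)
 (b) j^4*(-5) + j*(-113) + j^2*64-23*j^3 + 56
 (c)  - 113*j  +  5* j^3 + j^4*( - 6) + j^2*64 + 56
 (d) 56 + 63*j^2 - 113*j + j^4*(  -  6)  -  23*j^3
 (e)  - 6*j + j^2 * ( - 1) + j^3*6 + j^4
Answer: a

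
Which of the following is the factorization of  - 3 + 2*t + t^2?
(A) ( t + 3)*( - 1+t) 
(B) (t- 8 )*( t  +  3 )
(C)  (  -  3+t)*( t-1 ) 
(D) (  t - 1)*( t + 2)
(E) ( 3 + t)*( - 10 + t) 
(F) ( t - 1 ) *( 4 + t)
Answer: A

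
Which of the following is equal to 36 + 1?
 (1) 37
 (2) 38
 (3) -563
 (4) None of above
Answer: 1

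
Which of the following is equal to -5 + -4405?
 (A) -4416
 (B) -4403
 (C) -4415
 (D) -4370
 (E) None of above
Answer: E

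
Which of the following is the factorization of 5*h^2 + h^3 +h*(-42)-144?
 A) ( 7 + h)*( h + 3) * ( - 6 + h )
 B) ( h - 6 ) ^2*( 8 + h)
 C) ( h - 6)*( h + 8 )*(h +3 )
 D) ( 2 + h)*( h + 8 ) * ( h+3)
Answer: C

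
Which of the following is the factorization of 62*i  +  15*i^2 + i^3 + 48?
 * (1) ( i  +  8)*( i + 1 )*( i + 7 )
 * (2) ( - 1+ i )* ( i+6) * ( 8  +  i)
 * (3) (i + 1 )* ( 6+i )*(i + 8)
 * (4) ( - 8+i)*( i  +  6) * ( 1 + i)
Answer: 3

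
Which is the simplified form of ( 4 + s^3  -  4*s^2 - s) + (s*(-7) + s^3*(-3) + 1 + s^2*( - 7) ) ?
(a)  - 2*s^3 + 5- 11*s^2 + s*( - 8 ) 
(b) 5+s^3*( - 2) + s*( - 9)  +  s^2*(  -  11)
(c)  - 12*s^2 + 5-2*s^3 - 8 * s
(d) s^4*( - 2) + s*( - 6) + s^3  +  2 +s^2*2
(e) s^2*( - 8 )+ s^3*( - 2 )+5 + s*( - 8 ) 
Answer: a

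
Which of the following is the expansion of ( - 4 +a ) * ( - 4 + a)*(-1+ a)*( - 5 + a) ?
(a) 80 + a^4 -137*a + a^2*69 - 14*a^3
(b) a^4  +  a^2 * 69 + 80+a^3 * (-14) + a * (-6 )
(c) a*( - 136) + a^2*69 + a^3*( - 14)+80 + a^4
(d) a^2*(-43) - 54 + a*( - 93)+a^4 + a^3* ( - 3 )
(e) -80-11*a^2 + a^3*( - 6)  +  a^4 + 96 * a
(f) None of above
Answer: c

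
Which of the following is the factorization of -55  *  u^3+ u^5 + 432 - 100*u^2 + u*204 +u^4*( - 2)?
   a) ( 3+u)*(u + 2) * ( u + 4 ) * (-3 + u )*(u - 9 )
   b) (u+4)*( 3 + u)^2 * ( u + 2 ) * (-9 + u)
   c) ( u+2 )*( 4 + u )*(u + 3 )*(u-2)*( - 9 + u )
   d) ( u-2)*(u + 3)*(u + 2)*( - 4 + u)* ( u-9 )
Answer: c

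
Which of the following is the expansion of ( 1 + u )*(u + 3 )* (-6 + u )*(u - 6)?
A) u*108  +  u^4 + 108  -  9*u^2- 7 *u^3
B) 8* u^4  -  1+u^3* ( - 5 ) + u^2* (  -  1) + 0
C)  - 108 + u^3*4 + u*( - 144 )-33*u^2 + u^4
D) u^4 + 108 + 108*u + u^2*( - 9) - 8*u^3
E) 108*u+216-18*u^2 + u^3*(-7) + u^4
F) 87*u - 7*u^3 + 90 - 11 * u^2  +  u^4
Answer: D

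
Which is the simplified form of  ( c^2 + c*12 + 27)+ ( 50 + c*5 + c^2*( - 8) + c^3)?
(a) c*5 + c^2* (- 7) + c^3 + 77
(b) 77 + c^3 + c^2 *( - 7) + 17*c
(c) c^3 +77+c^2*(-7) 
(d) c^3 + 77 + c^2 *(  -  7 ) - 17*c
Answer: b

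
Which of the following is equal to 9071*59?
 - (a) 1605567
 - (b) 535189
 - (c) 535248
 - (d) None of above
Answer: b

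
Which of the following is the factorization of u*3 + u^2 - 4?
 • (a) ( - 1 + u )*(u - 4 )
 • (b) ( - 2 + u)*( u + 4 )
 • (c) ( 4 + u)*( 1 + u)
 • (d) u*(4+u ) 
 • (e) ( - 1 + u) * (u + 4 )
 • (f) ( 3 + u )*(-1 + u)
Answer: e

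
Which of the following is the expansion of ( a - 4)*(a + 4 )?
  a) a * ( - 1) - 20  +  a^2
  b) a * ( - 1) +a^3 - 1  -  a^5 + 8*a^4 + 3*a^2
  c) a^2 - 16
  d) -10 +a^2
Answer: c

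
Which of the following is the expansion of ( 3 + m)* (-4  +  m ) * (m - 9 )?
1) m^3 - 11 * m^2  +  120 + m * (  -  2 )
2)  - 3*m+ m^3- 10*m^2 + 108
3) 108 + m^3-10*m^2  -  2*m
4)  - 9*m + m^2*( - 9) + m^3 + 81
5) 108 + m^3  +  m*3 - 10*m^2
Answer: 2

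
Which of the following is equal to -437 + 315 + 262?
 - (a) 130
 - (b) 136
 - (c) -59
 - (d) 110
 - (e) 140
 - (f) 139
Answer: e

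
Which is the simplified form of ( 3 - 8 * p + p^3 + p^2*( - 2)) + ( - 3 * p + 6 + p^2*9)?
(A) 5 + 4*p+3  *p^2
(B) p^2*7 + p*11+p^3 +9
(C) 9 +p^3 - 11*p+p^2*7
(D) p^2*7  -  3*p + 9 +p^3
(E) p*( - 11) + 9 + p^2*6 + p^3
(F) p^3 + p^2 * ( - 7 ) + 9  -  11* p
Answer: C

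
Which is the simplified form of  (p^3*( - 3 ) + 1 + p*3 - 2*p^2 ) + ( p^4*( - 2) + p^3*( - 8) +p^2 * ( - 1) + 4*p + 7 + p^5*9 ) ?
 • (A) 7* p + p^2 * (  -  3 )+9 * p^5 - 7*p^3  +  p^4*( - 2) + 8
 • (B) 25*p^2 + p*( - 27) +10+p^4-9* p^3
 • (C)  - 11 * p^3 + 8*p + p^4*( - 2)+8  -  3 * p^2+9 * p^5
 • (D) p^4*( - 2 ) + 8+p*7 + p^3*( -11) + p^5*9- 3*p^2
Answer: D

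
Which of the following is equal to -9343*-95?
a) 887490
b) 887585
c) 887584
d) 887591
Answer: b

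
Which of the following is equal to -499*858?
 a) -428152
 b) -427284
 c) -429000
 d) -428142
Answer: d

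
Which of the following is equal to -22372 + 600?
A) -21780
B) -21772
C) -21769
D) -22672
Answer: B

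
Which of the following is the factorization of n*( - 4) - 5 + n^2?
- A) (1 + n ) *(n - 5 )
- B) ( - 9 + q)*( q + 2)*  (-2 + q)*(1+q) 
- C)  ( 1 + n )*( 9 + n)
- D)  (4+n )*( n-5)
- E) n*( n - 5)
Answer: A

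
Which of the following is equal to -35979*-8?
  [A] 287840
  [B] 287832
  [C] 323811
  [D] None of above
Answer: B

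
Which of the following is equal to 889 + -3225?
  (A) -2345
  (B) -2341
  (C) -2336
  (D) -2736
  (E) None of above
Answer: C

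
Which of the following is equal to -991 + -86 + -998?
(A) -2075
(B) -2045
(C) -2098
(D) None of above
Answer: A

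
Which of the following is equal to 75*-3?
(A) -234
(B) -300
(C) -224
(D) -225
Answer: D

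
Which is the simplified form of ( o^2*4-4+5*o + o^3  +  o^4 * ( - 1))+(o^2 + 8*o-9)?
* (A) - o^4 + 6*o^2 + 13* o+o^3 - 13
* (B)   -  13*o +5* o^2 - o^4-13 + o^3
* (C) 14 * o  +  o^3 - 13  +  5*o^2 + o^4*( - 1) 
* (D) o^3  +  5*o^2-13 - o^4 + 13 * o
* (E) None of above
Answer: D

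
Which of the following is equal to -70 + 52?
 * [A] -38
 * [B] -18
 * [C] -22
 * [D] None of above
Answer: B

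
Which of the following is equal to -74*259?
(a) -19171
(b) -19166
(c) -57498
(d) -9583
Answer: b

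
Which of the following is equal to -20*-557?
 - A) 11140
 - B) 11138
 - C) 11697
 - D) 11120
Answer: A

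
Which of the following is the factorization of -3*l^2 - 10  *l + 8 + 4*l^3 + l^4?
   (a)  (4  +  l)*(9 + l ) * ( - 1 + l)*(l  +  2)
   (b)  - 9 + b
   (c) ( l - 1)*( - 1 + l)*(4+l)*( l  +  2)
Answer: c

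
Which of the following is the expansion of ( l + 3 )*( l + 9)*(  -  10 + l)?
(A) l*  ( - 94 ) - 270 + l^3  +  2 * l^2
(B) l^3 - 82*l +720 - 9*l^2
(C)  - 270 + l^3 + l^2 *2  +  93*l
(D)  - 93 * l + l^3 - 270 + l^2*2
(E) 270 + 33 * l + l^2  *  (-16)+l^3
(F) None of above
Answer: D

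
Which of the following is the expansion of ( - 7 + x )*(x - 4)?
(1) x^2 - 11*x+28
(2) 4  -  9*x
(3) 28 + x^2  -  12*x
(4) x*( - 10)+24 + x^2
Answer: 1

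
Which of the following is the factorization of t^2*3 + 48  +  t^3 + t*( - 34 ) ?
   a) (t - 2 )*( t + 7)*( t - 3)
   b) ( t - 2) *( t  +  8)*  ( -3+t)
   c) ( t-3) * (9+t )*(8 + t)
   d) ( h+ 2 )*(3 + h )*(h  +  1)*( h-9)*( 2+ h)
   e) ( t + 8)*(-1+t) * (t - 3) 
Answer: b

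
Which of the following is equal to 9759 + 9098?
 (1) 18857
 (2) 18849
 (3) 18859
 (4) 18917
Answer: 1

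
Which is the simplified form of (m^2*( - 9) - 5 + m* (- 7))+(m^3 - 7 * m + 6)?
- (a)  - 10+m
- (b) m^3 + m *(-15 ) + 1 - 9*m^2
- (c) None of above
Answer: c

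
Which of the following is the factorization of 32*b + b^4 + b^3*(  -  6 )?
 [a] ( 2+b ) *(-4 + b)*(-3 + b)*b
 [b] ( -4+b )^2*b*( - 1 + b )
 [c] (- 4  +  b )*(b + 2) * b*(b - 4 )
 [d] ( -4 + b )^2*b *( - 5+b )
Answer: c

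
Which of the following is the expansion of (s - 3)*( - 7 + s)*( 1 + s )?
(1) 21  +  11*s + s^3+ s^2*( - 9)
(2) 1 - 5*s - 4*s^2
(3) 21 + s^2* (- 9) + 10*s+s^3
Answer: 1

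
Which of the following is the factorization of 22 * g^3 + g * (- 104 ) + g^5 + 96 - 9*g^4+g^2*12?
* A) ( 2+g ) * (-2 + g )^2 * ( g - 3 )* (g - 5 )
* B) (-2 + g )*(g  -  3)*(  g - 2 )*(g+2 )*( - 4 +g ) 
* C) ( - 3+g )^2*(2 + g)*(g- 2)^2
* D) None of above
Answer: B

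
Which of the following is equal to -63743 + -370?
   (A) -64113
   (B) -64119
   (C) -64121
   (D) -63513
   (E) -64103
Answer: A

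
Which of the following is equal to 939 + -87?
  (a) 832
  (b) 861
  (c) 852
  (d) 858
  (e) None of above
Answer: c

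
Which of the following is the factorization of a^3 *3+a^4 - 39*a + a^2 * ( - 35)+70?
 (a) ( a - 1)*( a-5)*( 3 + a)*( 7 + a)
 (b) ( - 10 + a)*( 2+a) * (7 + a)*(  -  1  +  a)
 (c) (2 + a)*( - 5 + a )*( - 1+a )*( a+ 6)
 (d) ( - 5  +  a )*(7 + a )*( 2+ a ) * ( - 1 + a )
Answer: d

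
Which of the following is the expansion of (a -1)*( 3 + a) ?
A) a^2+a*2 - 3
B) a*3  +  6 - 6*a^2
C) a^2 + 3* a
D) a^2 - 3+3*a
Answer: A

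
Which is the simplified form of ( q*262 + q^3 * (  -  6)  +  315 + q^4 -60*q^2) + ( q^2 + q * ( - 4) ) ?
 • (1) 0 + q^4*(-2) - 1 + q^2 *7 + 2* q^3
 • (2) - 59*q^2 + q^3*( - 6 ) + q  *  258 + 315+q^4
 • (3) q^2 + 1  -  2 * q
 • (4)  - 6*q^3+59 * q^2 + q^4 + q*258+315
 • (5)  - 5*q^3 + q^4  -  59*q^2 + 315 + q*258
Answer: 2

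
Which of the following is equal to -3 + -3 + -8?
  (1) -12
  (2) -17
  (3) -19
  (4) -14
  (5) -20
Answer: 4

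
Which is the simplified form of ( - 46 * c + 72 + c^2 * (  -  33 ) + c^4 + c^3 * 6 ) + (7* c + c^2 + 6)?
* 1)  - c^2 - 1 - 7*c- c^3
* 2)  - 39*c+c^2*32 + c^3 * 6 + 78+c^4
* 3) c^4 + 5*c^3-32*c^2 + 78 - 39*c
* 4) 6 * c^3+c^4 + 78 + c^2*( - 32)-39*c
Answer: 4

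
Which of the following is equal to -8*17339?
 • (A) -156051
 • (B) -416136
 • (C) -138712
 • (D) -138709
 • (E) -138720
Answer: C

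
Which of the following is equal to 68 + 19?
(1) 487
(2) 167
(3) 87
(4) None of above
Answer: 3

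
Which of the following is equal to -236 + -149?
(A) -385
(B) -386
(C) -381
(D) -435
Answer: A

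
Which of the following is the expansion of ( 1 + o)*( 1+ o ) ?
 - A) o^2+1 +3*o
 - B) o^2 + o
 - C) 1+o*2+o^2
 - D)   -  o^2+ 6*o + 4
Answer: C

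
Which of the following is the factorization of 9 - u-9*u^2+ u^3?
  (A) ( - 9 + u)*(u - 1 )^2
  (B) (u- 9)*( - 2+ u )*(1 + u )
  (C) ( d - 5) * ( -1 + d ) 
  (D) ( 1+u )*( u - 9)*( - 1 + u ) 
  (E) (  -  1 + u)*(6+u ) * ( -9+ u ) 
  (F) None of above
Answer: D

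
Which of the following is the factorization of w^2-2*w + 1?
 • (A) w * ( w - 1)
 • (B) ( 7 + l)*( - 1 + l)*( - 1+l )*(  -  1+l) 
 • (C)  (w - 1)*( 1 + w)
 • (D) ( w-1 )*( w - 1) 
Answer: D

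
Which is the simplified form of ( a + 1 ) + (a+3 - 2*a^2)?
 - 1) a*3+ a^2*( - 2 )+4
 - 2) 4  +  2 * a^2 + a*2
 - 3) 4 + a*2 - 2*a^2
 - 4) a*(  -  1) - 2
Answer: 3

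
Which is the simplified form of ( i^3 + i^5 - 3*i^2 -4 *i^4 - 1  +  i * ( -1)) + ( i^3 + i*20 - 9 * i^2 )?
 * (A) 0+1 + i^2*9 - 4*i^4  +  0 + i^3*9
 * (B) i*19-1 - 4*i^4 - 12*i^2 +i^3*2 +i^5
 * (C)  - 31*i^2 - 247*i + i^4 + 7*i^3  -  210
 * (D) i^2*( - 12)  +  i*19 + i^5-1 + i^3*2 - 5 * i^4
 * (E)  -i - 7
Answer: B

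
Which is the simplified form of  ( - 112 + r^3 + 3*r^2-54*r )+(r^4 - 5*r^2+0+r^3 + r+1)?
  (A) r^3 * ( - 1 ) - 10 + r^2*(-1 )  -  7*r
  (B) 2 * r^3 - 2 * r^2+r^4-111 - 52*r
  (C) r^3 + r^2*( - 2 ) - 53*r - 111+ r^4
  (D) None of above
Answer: D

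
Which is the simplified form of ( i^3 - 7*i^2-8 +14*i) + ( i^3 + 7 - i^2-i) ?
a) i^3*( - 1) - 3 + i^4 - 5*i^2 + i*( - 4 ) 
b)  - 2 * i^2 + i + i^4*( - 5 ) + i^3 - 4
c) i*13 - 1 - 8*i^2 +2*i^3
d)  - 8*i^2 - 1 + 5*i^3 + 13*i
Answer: c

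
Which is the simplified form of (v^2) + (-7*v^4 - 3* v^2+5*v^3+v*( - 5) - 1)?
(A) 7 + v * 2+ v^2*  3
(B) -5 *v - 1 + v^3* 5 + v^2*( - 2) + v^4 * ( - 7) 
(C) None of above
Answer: B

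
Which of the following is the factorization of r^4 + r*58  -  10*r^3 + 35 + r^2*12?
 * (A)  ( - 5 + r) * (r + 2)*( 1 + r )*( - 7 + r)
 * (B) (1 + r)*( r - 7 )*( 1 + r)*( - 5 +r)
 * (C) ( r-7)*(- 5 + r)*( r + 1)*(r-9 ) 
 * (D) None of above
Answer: B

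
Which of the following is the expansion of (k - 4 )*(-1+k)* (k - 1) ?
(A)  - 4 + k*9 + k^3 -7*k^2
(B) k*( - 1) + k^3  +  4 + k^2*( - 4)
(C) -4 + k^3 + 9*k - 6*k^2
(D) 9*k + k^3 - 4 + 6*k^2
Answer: C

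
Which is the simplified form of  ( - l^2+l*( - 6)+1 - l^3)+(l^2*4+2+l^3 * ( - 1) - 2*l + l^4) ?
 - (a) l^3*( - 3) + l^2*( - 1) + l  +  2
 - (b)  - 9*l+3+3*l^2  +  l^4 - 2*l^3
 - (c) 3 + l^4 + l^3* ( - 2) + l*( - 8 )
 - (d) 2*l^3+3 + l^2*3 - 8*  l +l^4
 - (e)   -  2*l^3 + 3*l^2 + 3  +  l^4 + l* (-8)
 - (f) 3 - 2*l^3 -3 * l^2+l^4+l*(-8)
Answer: e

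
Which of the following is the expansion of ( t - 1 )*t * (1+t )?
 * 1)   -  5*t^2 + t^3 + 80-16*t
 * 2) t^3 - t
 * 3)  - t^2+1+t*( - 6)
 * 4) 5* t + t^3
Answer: 2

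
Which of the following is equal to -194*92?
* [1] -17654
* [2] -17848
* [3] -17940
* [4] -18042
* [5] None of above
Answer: 2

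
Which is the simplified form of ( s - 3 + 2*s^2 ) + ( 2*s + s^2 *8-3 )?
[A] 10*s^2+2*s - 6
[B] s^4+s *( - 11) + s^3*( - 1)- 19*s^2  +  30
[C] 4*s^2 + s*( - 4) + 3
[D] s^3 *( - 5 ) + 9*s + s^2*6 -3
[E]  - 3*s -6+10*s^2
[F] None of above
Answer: F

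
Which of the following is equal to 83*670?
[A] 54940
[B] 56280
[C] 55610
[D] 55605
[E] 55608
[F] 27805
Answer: C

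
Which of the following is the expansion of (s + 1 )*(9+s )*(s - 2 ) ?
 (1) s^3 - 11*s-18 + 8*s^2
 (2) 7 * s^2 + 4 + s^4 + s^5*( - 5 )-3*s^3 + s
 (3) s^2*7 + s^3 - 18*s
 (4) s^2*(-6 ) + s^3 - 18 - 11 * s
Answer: 1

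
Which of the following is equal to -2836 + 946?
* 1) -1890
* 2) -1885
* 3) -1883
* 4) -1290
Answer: 1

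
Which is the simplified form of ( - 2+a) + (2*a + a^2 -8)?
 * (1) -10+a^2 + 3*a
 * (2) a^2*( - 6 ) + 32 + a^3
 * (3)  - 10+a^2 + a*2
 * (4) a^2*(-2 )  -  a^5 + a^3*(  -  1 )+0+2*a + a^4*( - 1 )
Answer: 1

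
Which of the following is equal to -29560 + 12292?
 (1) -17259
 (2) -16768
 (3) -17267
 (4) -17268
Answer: 4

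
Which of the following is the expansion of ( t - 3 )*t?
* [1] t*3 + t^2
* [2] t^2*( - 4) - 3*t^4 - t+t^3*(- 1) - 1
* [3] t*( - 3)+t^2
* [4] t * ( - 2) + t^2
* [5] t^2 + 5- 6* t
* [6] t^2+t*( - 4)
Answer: 3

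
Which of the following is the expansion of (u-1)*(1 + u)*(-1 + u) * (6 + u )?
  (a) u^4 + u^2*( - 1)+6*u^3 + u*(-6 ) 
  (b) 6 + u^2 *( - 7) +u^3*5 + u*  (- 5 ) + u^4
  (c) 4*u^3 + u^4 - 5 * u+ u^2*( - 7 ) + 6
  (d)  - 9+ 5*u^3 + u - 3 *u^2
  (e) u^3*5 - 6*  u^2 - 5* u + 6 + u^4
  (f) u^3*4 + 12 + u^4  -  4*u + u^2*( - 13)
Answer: b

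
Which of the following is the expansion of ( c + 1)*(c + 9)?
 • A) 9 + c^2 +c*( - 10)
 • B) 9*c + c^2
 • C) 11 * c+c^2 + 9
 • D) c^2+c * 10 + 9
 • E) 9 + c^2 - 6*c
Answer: D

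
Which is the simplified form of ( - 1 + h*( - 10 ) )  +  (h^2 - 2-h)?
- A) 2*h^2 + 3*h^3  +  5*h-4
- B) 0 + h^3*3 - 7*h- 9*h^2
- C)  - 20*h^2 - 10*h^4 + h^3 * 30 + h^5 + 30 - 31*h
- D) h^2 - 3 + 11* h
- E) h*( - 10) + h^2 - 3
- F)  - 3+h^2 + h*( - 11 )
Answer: F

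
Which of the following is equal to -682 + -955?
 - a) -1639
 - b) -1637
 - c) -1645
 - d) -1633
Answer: b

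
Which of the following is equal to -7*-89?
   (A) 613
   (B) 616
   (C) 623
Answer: C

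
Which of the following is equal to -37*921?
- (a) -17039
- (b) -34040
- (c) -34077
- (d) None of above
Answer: c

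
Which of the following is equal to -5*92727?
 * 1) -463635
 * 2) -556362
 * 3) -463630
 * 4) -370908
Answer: 1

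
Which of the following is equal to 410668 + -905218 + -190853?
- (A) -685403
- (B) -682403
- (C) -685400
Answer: A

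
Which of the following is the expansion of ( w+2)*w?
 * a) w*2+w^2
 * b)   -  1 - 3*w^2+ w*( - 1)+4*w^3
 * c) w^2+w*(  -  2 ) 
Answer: a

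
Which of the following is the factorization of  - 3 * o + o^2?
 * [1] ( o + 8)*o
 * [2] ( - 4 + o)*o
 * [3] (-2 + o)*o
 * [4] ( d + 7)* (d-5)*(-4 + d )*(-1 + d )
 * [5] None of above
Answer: 5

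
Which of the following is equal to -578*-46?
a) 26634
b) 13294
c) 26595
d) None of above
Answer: d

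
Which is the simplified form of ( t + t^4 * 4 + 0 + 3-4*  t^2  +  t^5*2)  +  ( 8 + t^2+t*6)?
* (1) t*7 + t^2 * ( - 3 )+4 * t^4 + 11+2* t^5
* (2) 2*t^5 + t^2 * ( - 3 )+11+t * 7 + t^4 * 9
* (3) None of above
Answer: 1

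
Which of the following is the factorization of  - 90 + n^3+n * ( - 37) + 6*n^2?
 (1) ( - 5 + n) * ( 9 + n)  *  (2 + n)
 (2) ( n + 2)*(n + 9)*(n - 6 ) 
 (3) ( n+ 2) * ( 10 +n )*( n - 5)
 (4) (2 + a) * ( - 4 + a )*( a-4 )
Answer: 1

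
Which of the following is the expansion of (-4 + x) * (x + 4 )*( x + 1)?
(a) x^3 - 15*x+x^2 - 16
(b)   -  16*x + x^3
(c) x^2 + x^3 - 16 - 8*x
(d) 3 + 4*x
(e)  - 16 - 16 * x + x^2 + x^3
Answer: e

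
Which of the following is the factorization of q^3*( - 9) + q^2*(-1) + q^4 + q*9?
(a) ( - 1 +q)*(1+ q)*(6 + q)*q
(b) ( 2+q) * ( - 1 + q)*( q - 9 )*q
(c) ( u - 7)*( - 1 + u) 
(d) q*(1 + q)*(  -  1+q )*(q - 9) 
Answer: d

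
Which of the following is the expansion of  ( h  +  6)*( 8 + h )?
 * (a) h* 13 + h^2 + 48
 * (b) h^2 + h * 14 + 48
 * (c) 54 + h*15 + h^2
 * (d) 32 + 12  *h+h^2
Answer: b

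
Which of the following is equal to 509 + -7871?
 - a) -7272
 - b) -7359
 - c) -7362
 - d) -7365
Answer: c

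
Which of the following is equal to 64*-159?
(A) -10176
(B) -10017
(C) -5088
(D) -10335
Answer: A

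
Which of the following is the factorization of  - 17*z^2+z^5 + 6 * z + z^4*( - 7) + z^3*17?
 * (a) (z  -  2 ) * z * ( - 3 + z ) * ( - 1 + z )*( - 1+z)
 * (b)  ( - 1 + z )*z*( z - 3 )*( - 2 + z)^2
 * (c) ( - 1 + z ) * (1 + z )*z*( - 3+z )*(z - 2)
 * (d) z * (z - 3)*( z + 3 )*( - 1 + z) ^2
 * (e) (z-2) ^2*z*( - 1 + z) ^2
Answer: a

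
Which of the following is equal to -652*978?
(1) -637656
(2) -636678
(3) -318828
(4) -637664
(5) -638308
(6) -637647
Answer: 1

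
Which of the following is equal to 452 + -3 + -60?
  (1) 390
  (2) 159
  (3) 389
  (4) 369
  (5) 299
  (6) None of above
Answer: 3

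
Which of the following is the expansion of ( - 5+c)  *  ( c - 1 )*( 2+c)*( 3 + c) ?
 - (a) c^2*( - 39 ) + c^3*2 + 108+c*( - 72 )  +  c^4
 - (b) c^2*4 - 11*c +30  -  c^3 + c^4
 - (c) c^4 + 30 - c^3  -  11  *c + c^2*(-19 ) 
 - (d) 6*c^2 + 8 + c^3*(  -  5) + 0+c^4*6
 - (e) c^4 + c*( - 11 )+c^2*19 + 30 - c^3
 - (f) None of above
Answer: c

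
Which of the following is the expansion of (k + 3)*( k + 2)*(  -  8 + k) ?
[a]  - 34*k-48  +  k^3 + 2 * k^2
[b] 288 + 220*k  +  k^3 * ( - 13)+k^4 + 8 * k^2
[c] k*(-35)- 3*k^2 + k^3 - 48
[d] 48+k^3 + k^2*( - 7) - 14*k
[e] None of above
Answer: e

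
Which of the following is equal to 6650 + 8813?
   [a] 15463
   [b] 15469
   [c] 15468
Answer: a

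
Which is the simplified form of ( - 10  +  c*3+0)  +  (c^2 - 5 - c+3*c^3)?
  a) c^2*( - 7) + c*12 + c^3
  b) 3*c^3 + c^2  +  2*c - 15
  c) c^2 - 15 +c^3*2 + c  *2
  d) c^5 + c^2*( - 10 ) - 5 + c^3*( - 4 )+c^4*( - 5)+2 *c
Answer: b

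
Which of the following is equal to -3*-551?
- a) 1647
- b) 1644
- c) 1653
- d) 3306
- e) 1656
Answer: c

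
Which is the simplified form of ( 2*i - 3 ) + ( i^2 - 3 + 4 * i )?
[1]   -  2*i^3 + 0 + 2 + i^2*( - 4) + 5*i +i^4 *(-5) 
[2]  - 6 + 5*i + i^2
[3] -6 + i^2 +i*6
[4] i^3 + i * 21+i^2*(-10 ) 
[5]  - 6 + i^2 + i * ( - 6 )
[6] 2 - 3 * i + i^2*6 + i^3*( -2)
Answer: 3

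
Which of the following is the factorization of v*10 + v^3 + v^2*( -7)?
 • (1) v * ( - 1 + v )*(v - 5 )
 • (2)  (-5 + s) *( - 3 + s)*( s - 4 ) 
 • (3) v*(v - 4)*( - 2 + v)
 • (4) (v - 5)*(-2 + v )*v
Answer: 4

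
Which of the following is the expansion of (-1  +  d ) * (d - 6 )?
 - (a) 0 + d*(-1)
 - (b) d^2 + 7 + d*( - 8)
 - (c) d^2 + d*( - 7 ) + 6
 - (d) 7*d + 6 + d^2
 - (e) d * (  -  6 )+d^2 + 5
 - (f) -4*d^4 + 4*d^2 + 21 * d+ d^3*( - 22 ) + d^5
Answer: c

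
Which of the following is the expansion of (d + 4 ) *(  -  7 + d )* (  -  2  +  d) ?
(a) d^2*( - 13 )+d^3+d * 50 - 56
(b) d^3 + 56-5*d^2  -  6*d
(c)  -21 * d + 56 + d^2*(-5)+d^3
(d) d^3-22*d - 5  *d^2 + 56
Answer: d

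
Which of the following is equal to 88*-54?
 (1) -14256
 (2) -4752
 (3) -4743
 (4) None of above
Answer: 2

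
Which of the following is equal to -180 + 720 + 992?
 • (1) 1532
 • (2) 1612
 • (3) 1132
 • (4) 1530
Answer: 1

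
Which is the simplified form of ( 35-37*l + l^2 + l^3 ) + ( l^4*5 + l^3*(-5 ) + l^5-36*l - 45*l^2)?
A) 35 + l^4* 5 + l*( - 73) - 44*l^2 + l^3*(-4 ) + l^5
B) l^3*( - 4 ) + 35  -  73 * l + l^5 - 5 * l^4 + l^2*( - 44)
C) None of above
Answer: A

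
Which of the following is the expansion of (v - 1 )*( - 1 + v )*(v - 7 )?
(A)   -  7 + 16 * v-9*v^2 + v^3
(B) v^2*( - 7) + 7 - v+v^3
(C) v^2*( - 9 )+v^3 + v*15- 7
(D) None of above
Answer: C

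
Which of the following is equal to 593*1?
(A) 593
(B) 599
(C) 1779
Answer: A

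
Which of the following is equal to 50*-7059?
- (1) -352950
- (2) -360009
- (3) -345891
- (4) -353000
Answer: 1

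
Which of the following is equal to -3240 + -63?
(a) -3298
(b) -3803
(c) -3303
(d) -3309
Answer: c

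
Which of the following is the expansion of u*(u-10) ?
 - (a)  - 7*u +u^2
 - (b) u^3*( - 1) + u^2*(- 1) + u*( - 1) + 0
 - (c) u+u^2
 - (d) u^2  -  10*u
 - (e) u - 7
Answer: d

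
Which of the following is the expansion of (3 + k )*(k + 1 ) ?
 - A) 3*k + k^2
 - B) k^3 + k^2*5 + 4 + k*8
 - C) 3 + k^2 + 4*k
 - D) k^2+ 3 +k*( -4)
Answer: C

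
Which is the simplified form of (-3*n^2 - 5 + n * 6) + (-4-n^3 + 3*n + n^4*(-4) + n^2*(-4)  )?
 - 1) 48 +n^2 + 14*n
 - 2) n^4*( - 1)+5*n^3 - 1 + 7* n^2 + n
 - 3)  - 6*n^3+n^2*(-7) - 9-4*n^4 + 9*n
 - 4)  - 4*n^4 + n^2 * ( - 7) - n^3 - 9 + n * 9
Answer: 4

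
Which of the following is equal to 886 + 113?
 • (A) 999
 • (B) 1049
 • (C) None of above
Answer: A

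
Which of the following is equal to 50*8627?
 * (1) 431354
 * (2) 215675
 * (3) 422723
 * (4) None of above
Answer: 4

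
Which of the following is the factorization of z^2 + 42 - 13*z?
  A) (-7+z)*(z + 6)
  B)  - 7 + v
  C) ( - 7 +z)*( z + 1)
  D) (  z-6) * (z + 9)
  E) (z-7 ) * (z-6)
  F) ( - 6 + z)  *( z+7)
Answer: E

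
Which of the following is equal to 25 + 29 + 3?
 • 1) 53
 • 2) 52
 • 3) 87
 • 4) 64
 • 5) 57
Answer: 5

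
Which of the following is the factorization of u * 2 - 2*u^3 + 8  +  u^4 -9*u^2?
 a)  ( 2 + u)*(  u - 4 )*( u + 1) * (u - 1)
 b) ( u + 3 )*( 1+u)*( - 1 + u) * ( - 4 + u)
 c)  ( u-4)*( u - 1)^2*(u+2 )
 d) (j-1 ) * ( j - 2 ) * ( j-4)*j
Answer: a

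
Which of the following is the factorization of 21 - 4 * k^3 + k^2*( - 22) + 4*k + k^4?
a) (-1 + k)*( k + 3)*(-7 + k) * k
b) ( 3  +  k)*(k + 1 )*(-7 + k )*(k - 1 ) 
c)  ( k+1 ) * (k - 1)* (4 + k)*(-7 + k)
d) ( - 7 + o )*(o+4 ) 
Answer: b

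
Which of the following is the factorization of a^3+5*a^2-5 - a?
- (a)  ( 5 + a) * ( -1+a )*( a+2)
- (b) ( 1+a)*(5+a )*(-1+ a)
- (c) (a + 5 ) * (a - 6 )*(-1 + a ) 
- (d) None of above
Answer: b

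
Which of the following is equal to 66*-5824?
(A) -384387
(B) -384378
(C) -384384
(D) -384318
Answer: C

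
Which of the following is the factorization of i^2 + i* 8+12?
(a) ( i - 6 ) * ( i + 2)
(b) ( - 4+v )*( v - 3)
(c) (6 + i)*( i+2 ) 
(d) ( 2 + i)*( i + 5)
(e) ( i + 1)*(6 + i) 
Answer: c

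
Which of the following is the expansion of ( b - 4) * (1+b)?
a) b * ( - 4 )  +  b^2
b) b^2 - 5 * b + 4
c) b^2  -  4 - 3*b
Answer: c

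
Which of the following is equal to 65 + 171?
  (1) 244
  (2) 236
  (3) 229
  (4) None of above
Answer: 2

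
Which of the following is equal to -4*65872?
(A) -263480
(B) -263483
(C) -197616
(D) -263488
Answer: D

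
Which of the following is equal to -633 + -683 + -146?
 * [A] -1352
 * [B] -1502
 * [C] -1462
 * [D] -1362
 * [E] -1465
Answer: C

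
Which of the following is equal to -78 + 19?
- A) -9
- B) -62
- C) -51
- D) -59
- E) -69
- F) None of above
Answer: D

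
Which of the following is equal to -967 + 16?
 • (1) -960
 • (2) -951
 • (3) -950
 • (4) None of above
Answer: 2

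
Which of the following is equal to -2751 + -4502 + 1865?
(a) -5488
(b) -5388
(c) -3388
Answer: b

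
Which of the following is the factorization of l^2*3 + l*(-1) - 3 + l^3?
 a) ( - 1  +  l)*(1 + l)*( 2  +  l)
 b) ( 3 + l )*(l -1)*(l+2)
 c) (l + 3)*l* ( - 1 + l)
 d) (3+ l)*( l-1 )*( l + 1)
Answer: d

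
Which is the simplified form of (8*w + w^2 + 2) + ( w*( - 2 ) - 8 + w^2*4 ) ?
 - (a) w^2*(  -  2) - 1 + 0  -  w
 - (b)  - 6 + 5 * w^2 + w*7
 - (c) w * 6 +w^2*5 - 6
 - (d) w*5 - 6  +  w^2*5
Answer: c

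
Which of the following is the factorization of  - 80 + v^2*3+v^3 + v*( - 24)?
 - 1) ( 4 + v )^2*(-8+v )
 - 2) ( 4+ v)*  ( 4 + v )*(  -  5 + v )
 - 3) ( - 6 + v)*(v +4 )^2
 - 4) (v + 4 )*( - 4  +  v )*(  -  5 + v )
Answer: 2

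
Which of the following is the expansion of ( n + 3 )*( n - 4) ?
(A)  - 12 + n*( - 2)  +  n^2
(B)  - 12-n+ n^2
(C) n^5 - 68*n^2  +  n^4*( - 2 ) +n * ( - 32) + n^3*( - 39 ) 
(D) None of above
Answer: B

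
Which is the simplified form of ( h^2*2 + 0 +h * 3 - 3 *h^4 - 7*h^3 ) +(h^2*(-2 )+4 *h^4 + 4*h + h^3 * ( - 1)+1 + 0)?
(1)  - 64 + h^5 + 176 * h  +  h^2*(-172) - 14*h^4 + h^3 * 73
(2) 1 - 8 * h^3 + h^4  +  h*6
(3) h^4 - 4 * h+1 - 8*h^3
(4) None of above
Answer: 4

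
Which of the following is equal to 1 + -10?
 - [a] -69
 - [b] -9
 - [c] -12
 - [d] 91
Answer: b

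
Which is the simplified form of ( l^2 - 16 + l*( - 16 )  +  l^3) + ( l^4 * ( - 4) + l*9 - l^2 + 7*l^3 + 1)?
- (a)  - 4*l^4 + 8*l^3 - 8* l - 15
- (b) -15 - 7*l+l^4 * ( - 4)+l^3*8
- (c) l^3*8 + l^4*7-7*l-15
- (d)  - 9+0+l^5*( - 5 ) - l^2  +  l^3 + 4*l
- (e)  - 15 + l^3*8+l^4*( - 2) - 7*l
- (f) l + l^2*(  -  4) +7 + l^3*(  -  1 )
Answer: b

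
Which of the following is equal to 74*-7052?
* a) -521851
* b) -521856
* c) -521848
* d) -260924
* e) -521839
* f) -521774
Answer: c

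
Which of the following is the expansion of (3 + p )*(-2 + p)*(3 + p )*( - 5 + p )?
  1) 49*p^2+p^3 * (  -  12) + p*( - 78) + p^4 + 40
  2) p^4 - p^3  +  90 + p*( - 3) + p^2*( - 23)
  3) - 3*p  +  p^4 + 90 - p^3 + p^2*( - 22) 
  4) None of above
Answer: 2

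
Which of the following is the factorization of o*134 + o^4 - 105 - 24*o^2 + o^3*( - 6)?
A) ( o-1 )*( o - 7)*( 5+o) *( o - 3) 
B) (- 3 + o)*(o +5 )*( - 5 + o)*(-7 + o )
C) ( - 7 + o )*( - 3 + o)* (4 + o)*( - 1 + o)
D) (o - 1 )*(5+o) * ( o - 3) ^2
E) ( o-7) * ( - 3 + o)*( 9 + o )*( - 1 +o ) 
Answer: A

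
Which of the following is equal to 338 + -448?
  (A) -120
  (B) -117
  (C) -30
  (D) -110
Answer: D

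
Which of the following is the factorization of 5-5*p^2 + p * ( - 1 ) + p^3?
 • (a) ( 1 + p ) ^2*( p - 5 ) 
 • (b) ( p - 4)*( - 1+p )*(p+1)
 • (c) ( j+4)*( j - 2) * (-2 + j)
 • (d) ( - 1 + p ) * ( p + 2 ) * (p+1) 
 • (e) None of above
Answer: e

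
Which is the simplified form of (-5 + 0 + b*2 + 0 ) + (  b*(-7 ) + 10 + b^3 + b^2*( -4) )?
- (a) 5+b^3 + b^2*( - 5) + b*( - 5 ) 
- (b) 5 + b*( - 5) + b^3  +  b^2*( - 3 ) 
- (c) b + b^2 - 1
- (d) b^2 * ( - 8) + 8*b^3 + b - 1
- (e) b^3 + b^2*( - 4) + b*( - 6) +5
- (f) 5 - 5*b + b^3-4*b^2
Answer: f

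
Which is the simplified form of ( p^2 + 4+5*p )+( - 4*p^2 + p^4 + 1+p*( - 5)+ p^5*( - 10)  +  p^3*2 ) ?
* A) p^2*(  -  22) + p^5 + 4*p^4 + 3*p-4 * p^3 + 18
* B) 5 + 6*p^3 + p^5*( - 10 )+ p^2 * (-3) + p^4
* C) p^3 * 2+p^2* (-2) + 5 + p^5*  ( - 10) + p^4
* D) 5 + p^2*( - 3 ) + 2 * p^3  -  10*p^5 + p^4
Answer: D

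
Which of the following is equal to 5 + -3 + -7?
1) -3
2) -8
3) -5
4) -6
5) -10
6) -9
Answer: 3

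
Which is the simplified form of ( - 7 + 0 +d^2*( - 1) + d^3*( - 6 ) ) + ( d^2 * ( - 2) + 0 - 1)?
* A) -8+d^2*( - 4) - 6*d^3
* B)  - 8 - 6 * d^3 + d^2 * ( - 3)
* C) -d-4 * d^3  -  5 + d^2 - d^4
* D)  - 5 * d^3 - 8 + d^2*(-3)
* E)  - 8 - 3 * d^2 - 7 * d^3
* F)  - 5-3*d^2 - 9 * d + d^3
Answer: B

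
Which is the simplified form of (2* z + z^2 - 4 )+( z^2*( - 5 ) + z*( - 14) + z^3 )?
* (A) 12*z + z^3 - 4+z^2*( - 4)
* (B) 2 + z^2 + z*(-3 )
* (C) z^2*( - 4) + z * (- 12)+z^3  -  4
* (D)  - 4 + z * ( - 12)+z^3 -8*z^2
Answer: C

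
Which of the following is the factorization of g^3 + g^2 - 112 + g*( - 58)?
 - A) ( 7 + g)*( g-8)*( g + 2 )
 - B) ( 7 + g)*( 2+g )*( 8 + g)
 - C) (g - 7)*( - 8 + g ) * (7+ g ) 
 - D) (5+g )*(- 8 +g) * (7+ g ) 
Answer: A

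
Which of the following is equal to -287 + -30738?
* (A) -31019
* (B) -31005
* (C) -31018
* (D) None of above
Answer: D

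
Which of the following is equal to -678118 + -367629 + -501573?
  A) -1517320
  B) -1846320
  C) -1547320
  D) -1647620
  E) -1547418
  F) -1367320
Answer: C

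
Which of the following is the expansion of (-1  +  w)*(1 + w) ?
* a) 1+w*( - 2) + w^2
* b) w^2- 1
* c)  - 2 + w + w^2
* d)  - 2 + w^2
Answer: b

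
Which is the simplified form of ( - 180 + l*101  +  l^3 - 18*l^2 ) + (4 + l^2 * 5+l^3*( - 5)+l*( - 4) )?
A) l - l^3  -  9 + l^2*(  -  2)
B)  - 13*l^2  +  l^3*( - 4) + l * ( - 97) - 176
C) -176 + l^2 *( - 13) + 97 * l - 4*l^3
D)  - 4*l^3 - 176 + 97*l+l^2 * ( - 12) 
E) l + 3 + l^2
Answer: C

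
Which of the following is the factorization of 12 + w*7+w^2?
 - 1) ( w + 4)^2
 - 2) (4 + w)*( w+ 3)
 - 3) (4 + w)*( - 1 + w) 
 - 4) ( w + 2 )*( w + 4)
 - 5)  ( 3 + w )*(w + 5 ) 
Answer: 2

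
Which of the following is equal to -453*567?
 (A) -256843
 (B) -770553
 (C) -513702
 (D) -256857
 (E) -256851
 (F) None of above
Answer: E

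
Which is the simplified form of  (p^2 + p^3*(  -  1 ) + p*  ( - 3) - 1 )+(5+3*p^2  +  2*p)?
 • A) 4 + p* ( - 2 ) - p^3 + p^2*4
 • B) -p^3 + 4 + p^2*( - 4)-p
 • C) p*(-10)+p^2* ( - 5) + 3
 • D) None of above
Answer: D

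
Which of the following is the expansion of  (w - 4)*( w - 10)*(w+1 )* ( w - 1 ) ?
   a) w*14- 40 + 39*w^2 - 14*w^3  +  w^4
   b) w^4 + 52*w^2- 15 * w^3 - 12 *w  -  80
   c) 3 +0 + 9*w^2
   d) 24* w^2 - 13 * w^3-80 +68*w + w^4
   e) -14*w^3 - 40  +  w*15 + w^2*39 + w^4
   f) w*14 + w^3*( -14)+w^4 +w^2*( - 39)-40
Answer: a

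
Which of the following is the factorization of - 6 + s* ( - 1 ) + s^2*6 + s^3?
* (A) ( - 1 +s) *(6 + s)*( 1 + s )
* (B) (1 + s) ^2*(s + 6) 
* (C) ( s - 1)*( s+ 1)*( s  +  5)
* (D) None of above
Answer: A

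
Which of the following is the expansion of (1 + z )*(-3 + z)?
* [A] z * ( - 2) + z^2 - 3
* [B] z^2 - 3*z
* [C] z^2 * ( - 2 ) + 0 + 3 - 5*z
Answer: A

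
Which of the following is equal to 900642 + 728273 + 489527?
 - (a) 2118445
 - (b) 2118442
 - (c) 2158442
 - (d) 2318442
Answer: b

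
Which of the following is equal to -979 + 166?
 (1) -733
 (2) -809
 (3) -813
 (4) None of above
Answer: 3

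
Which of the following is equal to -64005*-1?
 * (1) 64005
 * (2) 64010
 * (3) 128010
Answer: 1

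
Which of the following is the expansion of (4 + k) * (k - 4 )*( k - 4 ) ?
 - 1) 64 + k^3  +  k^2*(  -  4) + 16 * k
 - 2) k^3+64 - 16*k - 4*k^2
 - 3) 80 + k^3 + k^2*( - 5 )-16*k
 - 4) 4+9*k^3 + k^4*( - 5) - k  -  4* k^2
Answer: 2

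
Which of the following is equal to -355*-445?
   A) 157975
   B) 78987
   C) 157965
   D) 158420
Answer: A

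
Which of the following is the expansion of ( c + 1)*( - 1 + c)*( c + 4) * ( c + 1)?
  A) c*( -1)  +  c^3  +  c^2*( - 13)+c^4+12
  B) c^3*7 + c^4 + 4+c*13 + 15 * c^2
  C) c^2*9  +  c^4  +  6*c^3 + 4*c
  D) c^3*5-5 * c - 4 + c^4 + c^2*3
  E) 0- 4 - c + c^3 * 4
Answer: D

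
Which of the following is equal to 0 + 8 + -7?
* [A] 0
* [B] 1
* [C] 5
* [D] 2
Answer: B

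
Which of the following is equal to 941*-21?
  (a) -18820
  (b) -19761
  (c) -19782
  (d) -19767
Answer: b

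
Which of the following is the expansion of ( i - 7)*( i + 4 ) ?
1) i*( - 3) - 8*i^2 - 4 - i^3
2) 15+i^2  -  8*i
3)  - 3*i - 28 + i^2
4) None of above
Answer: 3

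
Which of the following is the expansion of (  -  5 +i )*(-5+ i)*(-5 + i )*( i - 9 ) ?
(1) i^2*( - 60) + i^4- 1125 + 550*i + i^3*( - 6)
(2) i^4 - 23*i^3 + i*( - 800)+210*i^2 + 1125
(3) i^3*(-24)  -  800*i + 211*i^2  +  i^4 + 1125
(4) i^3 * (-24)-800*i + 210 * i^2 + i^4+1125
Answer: 4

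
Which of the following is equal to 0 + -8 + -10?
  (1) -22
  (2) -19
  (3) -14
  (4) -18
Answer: 4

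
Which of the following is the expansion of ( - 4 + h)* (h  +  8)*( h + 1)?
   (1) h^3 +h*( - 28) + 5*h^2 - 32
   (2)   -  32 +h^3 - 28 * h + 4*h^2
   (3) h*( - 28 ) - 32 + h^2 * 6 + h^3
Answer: 1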